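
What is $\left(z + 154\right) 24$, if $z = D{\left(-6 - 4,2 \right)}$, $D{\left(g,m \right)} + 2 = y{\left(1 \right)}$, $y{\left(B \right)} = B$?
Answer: $3672$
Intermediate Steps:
$D{\left(g,m \right)} = -1$ ($D{\left(g,m \right)} = -2 + 1 = -1$)
$z = -1$
$\left(z + 154\right) 24 = \left(-1 + 154\right) 24 = 153 \cdot 24 = 3672$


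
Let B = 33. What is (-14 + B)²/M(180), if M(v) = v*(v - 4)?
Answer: 361/31680 ≈ 0.011395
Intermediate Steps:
M(v) = v*(-4 + v)
(-14 + B)²/M(180) = (-14 + 33)²/((180*(-4 + 180))) = 19²/((180*176)) = 361/31680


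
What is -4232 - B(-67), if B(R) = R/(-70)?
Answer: -296307/70 ≈ -4233.0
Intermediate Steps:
B(R) = -R/70 (B(R) = R*(-1/70) = -R/70)
-4232 - B(-67) = -4232 - (-1)*(-67)/70 = -4232 - 1*67/70 = -4232 - 67/70 = -296307/70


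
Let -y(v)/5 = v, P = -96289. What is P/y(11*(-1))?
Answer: -96289/55 ≈ -1750.7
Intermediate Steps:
y(v) = -5*v
P/y(11*(-1)) = -96289/((-55*(-1))) = -96289/((-5*(-11))) = -96289/55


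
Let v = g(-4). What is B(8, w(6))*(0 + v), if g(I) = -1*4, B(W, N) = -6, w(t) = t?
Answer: 24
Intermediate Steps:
g(I) = -4
v = -4
B(8, w(6))*(0 + v) = -6*(0 - 4) = -6*(-4) = 24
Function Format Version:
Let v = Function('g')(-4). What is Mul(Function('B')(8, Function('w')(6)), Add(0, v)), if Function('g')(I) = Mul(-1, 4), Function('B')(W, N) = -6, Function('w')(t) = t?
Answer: 24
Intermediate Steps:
Function('g')(I) = -4
v = -4
Mul(Function('B')(8, Function('w')(6)), Add(0, v)) = Mul(-6, Add(0, -4)) = Mul(-6, -4) = 24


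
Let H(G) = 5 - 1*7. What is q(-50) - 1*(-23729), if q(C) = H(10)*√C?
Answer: 23729 - 10*I*√2 ≈ 23729.0 - 14.142*I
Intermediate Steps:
H(G) = -2 (H(G) = 5 - 7 = -2)
q(C) = -2*√C
q(-50) - 1*(-23729) = -10*I*√2 - 1*(-23729) = -10*I*√2 + 23729 = 23729 - 10*I*√2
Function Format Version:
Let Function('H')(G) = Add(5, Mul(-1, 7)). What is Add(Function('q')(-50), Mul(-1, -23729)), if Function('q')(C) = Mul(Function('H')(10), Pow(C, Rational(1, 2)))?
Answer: Add(23729, Mul(-10, I, Pow(2, Rational(1, 2)))) ≈ Add(23729., Mul(-14.142, I))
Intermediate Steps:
Function('H')(G) = -2 (Function('H')(G) = Add(5, -7) = -2)
Function('q')(C) = Mul(-2, Pow(C, Rational(1, 2)))
Add(Function('q')(-50), Mul(-1, -23729)) = Add(Mul(-2, Pow(-50, Rational(1, 2))), Mul(-1, -23729)) = Add(Mul(-2, Mul(5, I, Pow(2, Rational(1, 2)))), 23729) = Add(Mul(-10, I, Pow(2, Rational(1, 2))), 23729) = Add(23729, Mul(-10, I, Pow(2, Rational(1, 2))))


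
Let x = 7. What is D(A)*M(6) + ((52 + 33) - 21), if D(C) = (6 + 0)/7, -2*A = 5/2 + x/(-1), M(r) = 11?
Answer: 514/7 ≈ 73.429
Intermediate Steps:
A = 9/4 (A = -(5/2 + 7/(-1))/2 = -(5*(1/2) + 7*(-1))/2 = -(5/2 - 7)/2 = -1/2*(-9/2) = 9/4 ≈ 2.2500)
D(C) = 6/7 (D(C) = 6*(1/7) = 6/7)
D(A)*M(6) + ((52 + 33) - 21) = (6/7)*11 + ((52 + 33) - 21) = 66/7 + (85 - 21) = 66/7 + 64 = 514/7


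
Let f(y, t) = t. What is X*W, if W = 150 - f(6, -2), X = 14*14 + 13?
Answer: 31768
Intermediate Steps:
X = 209 (X = 196 + 13 = 209)
W = 152 (W = 150 - 1*(-2) = 150 + 2 = 152)
X*W = 209*152 = 31768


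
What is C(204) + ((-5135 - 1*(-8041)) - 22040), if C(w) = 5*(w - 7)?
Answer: -18149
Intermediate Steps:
C(w) = -35 + 5*w (C(w) = 5*(-7 + w) = -35 + 5*w)
C(204) + ((-5135 - 1*(-8041)) - 22040) = (-35 + 5*204) + ((-5135 - 1*(-8041)) - 22040) = (-35 + 1020) + ((-5135 + 8041) - 22040) = 985 + (2906 - 22040) = 985 - 19134 = -18149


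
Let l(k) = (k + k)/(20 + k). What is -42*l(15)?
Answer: -36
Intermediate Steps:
l(k) = 2*k/(20 + k) (l(k) = (2*k)/(20 + k) = 2*k/(20 + k))
-42*l(15) = -84*15/(20 + 15) = -84*15/35 = -42*6/7 = -36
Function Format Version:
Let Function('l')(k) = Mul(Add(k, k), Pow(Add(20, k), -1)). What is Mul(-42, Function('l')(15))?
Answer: -36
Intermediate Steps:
Function('l')(k) = Mul(2, k, Pow(Add(20, k), -1)) (Function('l')(k) = Mul(Mul(2, k), Pow(Add(20, k), -1)) = Mul(2, k, Pow(Add(20, k), -1)))
Mul(-42, Function('l')(15)) = Mul(-42, Mul(2, 15, Pow(Add(20, 15), -1))) = Mul(-42, Mul(2, 15, Pow(35, -1))) = Mul(-42, Mul(2, 15, Rational(1, 35))) = Mul(-42, Rational(6, 7)) = -36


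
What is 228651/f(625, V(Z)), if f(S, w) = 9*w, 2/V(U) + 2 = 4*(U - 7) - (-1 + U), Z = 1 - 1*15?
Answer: -5411407/6 ≈ -9.0190e+5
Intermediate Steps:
Z = -14 (Z = 1 - 15 = -14)
V(U) = 2/(-29 + 3*U) (V(U) = 2/(-2 + (4*(U - 7) - (-1 + U))) = 2/(-2 + (4*(-7 + U) + (1 - U))) = 2/(-2 + ((-28 + 4*U) + (1 - U))) = 2/(-2 + (-27 + 3*U)) = 2/(-29 + 3*U))
228651/f(625, V(Z)) = 228651/((9*(2/(-29 + 3*(-14))))) = 228651/((9*(2/(-29 - 42)))) = 228651/((9*(2/(-71)))) = 228651/((9*(2*(-1/71)))) = 228651/((9*(-2/71))) = 228651/(-18/71) = 228651*(-71/18) = -5411407/6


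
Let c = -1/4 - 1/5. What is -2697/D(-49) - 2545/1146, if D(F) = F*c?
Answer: -6993065/56154 ≈ -124.53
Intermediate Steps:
c = -9/20 (c = -1*1/4 - 1*1/5 = -1/4 - 1/5 = -9/20 ≈ -0.45000)
D(F) = -9*F/20 (D(F) = F*(-9/20) = -9*F/20)
-2697/D(-49) - 2545/1146 = -2697/((-9/20*(-49))) - 2545/1146 = -2697/441/20 - 2545*1/1146 = -2697*20/441 - 2545/1146 = -17980/147 - 2545/1146 = -6993065/56154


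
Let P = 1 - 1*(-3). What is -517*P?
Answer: -2068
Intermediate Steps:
P = 4 (P = 1 + 3 = 4)
-517*P = -517*4 = -2068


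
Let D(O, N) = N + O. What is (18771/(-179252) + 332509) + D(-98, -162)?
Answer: 59556278977/179252 ≈ 3.3225e+5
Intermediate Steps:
(18771/(-179252) + 332509) + D(-98, -162) = (18771/(-179252) + 332509) + (-162 - 98) = (18771*(-1/179252) + 332509) - 260 = (-18771/179252 + 332509) - 260 = 59602884497/179252 - 260 = 59556278977/179252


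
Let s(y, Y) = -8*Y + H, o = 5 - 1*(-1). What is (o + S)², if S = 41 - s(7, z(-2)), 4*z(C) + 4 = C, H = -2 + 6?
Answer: 961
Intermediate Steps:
H = 4
z(C) = -1 + C/4
o = 6 (o = 5 + 1 = 6)
s(y, Y) = 4 - 8*Y (s(y, Y) = -8*Y + 4 = 4 - 8*Y)
S = 25 (S = 41 - (4 - 8*(-1 + (¼)*(-2))) = 41 - (4 - 8*(-1 - ½)) = 41 - (4 - 8*(-3/2)) = 41 - (4 + 12) = 41 - 1*16 = 41 - 16 = 25)
(o + S)² = (6 + 25)² = 31² = 961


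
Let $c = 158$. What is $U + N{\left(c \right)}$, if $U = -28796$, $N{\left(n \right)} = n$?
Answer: $-28638$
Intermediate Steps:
$U + N{\left(c \right)} = -28796 + 158 = -28638$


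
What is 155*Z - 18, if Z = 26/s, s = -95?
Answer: -1148/19 ≈ -60.421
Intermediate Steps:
Z = -26/95 (Z = 26/(-95) = 26*(-1/95) = -26/95 ≈ -0.27368)
155*Z - 18 = 155*(-26/95) - 18 = -806/19 - 18 = -1148/19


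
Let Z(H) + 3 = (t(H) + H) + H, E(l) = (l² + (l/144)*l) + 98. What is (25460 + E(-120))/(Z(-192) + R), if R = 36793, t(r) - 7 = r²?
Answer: 40058/73277 ≈ 0.54667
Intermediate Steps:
t(r) = 7 + r²
E(l) = 98 + 145*l²/144 (E(l) = (l² + (l*(1/144))*l) + 98 = (l² + (l/144)*l) + 98 = (l² + l²/144) + 98 = 145*l²/144 + 98 = 98 + 145*l²/144)
Z(H) = 4 + H² + 2*H (Z(H) = -3 + (((7 + H²) + H) + H) = -3 + ((7 + H + H²) + H) = -3 + (7 + H² + 2*H) = 4 + H² + 2*H)
(25460 + E(-120))/(Z(-192) + R) = (25460 + (98 + (145/144)*(-120)²))/((4 + (-192)² + 2*(-192)) + 36793) = (25460 + (98 + (145/144)*14400))/((4 + 36864 - 384) + 36793) = (25460 + (98 + 14500))/(36484 + 36793) = (25460 + 14598)/73277 = 40058*(1/73277) = 40058/73277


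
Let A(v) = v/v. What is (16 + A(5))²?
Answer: 289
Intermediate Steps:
A(v) = 1
(16 + A(5))² = (16 + 1)² = 17² = 289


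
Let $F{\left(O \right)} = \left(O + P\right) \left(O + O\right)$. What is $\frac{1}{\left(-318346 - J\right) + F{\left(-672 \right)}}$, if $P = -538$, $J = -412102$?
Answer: $\frac{1}{1719996} \approx 5.814 \cdot 10^{-7}$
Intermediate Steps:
$F{\left(O \right)} = 2 O \left(-538 + O\right)$ ($F{\left(O \right)} = \left(O - 538\right) \left(O + O\right) = \left(-538 + O\right) 2 O = 2 O \left(-538 + O\right)$)
$\frac{1}{\left(-318346 - J\right) + F{\left(-672 \right)}} = \frac{1}{\left(-318346 - -412102\right) + 2 \left(-672\right) \left(-538 - 672\right)} = \frac{1}{\left(-318346 + 412102\right) + 2 \left(-672\right) \left(-1210\right)} = \frac{1}{93756 + 1626240} = \frac{1}{1719996}$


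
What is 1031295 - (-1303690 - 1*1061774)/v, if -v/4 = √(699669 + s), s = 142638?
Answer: 1031295 - 197122*√842307/280769 ≈ 1.0307e+6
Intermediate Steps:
v = -4*√842307 (v = -4*√(699669 + 142638) = -4*√842307 ≈ -3671.1)
1031295 - (-1303690 - 1*1061774)/v = 1031295 - (-1303690 - 1*1061774)/((-4*√842307)) = 1031295 - (-1303690 - 1061774)*(-√842307/3369228) = 1031295 - (-2365464)*(-√842307/3369228) = 1031295 - 197122*√842307/280769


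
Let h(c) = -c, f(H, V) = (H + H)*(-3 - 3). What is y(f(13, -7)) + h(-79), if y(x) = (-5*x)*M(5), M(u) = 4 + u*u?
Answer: 22699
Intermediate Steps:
f(H, V) = -12*H (f(H, V) = (2*H)*(-6) = -12*H)
M(u) = 4 + u²
y(x) = -145*x (y(x) = (-5*x)*(4 + 5²) = (-5*x)*(4 + 25) = -5*x*29 = -145*x)
y(f(13, -7)) + h(-79) = -(-1740)*13 - 1*(-79) = -145*(-156) + 79 = 22620 + 79 = 22699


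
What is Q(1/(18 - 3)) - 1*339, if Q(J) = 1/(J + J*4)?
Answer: -336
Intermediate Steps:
Q(J) = 1/(5*J) (Q(J) = 1/(J + 4*J) = 1/(5*J))
Q(1/(18 - 3)) - 1*339 = 1/(5*(1/(18 - 3))) - 1*339 = 1/(5*(1/15)) - 339 = (⅕)*15 - 339 = 3 - 339 = -336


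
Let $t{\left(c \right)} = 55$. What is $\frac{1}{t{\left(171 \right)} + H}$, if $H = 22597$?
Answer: $\frac{1}{22652} \approx 4.4146 \cdot 10^{-5}$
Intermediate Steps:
$\frac{1}{t{\left(171 \right)} + H} = \frac{1}{55 + 22597} = \frac{1}{22652}$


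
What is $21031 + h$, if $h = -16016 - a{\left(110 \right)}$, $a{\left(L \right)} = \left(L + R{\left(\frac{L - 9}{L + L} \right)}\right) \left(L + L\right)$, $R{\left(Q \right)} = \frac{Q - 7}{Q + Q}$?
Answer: $- \frac{1779395}{101} \approx -17618.0$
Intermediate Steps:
$R{\left(Q \right)} = \frac{-7 + Q}{2 Q}$
$a{\left(L \right)} = 2 L \left(L + \frac{L \left(-7 + \frac{-9 + L}{2 L}\right)}{-9 + L}\right)$ ($a{\left(L \right)} = \left(L + \frac{-7 + \frac{L - 9}{L + L}}{2 \frac{L - 9}{L + L}}\right) \left(L + L\right) = \left(L + \frac{-7 + \frac{-9 + L}{2 L}}{2 \frac{-9 + L}{2 L}}\right) 2 L = \left(L + \frac{\frac{2 L}{-9 + L} \left(-7 + \frac{-9 + L}{2 L}\right)}{2}\right) 2 L = \left(L + \frac{L \left(-7 + \frac{-9 + L}{2 L}\right)}{-9 + L}\right) 2 L = 2 L \left(L + \frac{L \left(-7 + \frac{-9 + L}{2 L}\right)}{-9 + L}\right)$)
$h = - \frac{3903526}{101}$ ($h = -16016 - \frac{110 \left(-9 - 3410 + 2 \cdot 110^{2}\right)}{-9 + 110} = -16016 - \frac{110 \left(-9 - 3410 + 2 \cdot 12100\right)}{101} = -16016 - 110 \cdot \frac{1}{101} \left(-9 - 3410 + 24200\right) = -16016 - 110 \cdot \frac{1}{101} \cdot 20781 = -16016 - \frac{2285910}{101} = - \frac{3903526}{101} \approx -38649.0$)
$21031 + h = 21031 - \frac{3903526}{101} = - \frac{1779395}{101}$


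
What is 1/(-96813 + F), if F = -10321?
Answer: -1/107134 ≈ -9.3341e-6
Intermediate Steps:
1/(-96813 + F) = 1/(-96813 - 10321) = 1/(-107134) = -1/107134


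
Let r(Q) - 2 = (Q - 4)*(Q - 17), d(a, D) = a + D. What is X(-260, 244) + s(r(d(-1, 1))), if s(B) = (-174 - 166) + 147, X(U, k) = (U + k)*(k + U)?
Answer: 63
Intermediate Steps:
d(a, D) = D + a
X(U, k) = (U + k)² (X(U, k) = (U + k)*(U + k) = (U + k)²)
r(Q) = 2 + (-17 + Q)*(-4 + Q) (r(Q) = 2 + (Q - 4)*(Q - 17) = 2 + (-4 + Q)*(-17 + Q) = 2 + (-17 + Q)*(-4 + Q))
s(B) = -193 (s(B) = -340 + 147 = -193)
X(-260, 244) + s(r(d(-1, 1))) = (-260 + 244)² - 193 = (-16)² - 193 = 256 - 193 = 63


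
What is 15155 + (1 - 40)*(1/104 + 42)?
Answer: 108133/8 ≈ 13517.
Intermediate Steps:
15155 + (1 - 40)*(1/104 + 42) = 15155 - 39*(1/104 + 42) = 15155 - 39*4369/104 = 15155 - 13107/8 = 108133/8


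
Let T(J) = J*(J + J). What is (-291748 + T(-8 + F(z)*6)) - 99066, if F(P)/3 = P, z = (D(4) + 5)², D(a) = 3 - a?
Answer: -234014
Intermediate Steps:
z = 16 (z = ((3 - 1*4) + 5)² = ((3 - 4) + 5)² = (-1 + 5)² = 4² = 16)
F(P) = 3*P
T(J) = 2*J² (T(J) = J*(2*J) = 2*J²)
(-291748 + T(-8 + F(z)*6)) - 99066 = (-291748 + 2*(-8 + (3*16)*6)²) - 99066 = (-291748 + 2*(-8 + 48*6)²) - 99066 = (-291748 + 2*(-8 + 288)²) - 99066 = (-291748 + 2*280²) - 99066 = (-291748 + 2*78400) - 99066 = (-291748 + 156800) - 99066 = -134948 - 99066 = -234014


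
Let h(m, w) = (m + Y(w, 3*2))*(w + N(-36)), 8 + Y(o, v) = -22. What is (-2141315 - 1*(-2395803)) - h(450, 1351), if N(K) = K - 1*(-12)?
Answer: -302852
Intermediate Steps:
N(K) = 12 + K (N(K) = K + 12 = 12 + K)
Y(o, v) = -30 (Y(o, v) = -8 - 22 = -30)
h(m, w) = (-30 + m)*(-24 + w) (h(m, w) = (m - 30)*(w + (12 - 36)) = (-30 + m)*(w - 24) = (-30 + m)*(-24 + w))
(-2141315 - 1*(-2395803)) - h(450, 1351) = (-2141315 - 1*(-2395803)) - (720 - 30*1351 - 24*450 + 450*1351) = (-2141315 + 2395803) - (720 - 40530 - 10800 + 607950) = 254488 - 1*557340 = 254488 - 557340 = -302852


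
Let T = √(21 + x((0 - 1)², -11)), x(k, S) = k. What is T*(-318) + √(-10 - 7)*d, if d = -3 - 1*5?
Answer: -318*√22 - 8*I*√17 ≈ -1491.6 - 32.985*I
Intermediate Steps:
T = √22 (T = √(21 + (0 - 1)²) = √(21 + (-1)²) = √(21 + 1) = √22 ≈ 4.6904)
d = -8 (d = -3 - 5 = -8)
T*(-318) + √(-10 - 7)*d = √22*(-318) + √(-10 - 7)*(-8) = -318*√22 + √(-17)*(-8) = -318*√22 + (I*√17)*(-8) = -318*√22 - 8*I*√17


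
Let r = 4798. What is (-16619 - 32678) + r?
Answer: -44499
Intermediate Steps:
(-16619 - 32678) + r = (-16619 - 32678) + 4798 = -49297 + 4798 = -44499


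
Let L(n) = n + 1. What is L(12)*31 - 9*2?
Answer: 385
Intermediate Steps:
L(n) = 1 + n
L(12)*31 - 9*2 = (1 + 12)*31 - 9*2 = 13*31 - 18 = 403 - 18 = 385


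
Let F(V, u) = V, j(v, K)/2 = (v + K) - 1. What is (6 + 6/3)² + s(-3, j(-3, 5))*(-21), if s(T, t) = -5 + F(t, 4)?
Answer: 127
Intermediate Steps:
j(v, K) = -2 + 2*K + 2*v (j(v, K) = 2*((v + K) - 1) = 2*((K + v) - 1) = 2*(-1 + K + v) = -2 + 2*K + 2*v)
s(T, t) = -5 + t
(6 + 6/3)² + s(-3, j(-3, 5))*(-21) = (6 + 6/3)² + (-5 + (-2 + 2*5 + 2*(-3)))*(-21) = (6 + 6*(⅓))² + (-5 + (-2 + 10 - 6))*(-21) = (6 + 2)² + (-5 + 2)*(-21) = 8² - 3*(-21) = 64 + 63 = 127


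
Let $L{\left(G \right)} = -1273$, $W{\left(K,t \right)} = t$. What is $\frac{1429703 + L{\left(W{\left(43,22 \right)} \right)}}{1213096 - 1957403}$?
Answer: $- \frac{1428430}{744307} \approx -1.9191$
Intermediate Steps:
$\frac{1429703 + L{\left(W{\left(43,22 \right)} \right)}}{1213096 - 1957403} = \frac{1429703 - 1273}{1213096 - 1957403} = \frac{1428430}{-744307} = 1428430 \left(- \frac{1}{744307}\right) = - \frac{1428430}{744307}$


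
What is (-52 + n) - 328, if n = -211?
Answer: -591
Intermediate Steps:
(-52 + n) - 328 = (-52 - 211) - 328 = -263 - 328 = -591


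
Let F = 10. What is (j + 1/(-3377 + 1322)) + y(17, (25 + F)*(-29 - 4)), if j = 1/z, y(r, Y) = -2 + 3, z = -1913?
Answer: 3927247/3931215 ≈ 0.99899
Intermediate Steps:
y(r, Y) = 1
j = -1/1913 (j = 1/(-1913) = -1/1913 ≈ -0.00052274)
(j + 1/(-3377 + 1322)) + y(17, (25 + F)*(-29 - 4)) = (-1/1913 + 1/(-3377 + 1322)) + 1 = (-1/1913 + 1/(-2055)) + 1 = (-1/1913 - 1/2055) + 1 = -3968/3931215 + 1 = 3927247/3931215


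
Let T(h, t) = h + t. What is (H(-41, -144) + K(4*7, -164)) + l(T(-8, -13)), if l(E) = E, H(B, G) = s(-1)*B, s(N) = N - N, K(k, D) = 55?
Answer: 34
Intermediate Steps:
s(N) = 0
H(B, G) = 0 (H(B, G) = 0*B = 0)
(H(-41, -144) + K(4*7, -164)) + l(T(-8, -13)) = (0 + 55) + (-8 - 13) = 55 - 21 = 34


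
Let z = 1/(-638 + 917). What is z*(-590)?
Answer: -590/279 ≈ -2.1147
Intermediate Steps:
z = 1/279 ≈ 0.0035842
z*(-590) = (1/279)*(-590) = -590/279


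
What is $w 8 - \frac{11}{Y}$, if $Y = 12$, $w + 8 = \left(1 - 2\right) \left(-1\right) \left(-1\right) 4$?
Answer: $- \frac{1163}{12} \approx -96.917$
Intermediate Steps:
$w = -12$ ($w = -8 + \left(1 - 2\right) \left(-1\right) \left(-1\right) 4 = -8 - 1 \cdot 4 = -8 - 4 = -12$)
$w 8 - \frac{11}{Y} = \left(-12\right) 8 - \frac{11}{12} = -96 - \frac{11}{12} = - \frac{1163}{12}$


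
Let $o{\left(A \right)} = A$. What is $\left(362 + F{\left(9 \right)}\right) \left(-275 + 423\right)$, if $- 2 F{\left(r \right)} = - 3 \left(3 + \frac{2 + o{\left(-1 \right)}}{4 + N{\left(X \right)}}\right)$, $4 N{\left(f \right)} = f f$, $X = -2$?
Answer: $\frac{271432}{5} \approx 54286.0$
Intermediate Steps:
$N{\left(f \right)} = \frac{f^{2}}{4}$ ($N{\left(f \right)} = \frac{f f}{4} = \frac{f^{2}}{4}$)
$F{\left(r \right)} = \frac{24}{5}$ ($F{\left(r \right)} = - \frac{\left(-3\right) \left(3 + \frac{2 - 1}{4 + \frac{\left(-2\right)^{2}}{4}}\right)}{2} = - \frac{\left(-3\right) \left(3 + 1 \frac{1}{4 + \frac{1}{4} \cdot 4}\right)}{2} = - \frac{\left(-3\right) \left(3 + 1 \frac{1}{4 + 1}\right)}{2} = - \frac{\left(-3\right) \left(3 + 1 \cdot \frac{1}{5}\right)}{2} = - \frac{\left(-3\right) \left(3 + \frac{1}{5}\right)}{2} = - \frac{\left(-3\right) \frac{16}{5}}{2} = \left(- \frac{1}{2}\right) \left(- \frac{48}{5}\right) = \frac{24}{5}$)
$\left(362 + F{\left(9 \right)}\right) \left(-275 + 423\right) = \left(362 + \frac{24}{5}\right) \left(-275 + 423\right) = \frac{1834}{5} \cdot 148 = \frac{271432}{5}$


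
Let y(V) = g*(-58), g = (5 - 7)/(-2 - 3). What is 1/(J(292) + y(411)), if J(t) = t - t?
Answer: -5/116 ≈ -0.043103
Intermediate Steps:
J(t) = 0
g = 2/5 (g = -2/(-5) = -2*(-1/5) = 2/5 ≈ 0.40000)
y(V) = -116/5 (y(V) = (2/5)*(-58) = -116/5)
1/(J(292) + y(411)) = 1/(0 - 116/5) = 1/(-116/5) = -5/116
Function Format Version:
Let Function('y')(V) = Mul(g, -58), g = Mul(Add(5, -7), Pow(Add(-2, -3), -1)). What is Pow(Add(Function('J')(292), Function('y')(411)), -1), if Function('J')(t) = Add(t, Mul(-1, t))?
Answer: Rational(-5, 116) ≈ -0.043103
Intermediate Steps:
Function('J')(t) = 0
g = Rational(2, 5) (g = Mul(-2, Pow(-5, -1)) = Mul(-2, Rational(-1, 5)) = Rational(2, 5) ≈ 0.40000)
Function('y')(V) = Rational(-116, 5) (Function('y')(V) = Mul(Rational(2, 5), -58) = Rational(-116, 5))
Pow(Add(Function('J')(292), Function('y')(411)), -1) = Pow(Add(0, Rational(-116, 5)), -1) = Pow(Rational(-116, 5), -1) = Rational(-5, 116)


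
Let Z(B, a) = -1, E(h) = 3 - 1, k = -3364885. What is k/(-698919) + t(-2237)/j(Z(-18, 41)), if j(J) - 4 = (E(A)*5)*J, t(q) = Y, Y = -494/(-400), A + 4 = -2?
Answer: 1288409669/279567600 ≈ 4.6086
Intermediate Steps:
A = -6 (A = -4 - 2 = -6)
E(h) = 2
Y = 247/200 (Y = -494*(-1/400) = 247/200 ≈ 1.2350)
t(q) = 247/200
j(J) = 4 + 10*J (j(J) = 4 + (2*5)*J = 4 + 10*J)
k/(-698919) + t(-2237)/j(Z(-18, 41)) = -3364885/(-698919) + 247/(200*(4 + 10*(-1))) = -3364885*(-1/698919) + 247/(200*(4 - 10)) = 3364885/698919 + (247/200)/(-6) = 3364885/698919 + (247/200)*(-1/6) = 3364885/698919 - 247/1200 = 1288409669/279567600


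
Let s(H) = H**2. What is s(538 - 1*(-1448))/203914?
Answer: 1972098/101957 ≈ 19.342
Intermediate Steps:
s(538 - 1*(-1448))/203914 = (538 - 1*(-1448))**2/203914 = (538 + 1448)**2*(1/203914) = 1986**2*(1/203914) = 3944196*(1/203914) = 1972098/101957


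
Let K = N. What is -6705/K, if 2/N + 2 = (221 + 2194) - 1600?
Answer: -5451165/2 ≈ -2.7256e+6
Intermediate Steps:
N = 2/813 (N = 2/(-2 + ((221 + 2194) - 1600)) = 2/(-2 + (2415 - 1600)) = 2/(-2 + 815) = 2/813 ≈ 0.0024600)
K = 2/813 ≈ 0.0024600
-6705/K = -6705/2/813 = -6705*813/2 = -5451165/2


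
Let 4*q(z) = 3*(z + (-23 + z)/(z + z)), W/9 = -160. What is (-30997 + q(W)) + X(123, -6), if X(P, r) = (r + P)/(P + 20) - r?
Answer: -1354628387/42240 ≈ -32070.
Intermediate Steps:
W = -1440 (W = 9*(-160) = -1440)
q(z) = 3*z/4 + 3*(-23 + z)/(8*z) (q(z) = (3*(z + (-23 + z)/(z + z)))/4 = (3*(z + (-23 + z)/((2*z))))/4 = (3*(z + (-23 + z)*(1/(2*z))))/4 = (3*(z + (-23 + z)/(2*z)))/4 = (3*z + 3*(-23 + z)/(2*z))/4 = 3*z/4 + 3*(-23 + z)/(8*z))
X(P, r) = -r + (P + r)/(20 + P) (X(P, r) = (P + r)/(20 + P) - r = -r + (P + r)/(20 + P))
(-30997 + q(W)) + X(123, -6) = (-30997 + (3/8)*(-23 - 1440*(1 + 2*(-1440)))/(-1440)) + (123 - 19*(-6) - 1*123*(-6))/(20 + 123) = (-30997 + (3/8)*(-1/1440)*(-23 - 1440*(1 - 2880))) + (123 + 114 + 738)/143 = (-30997 + (3/8)*(-1/1440)*(-23 - 1440*(-2879))) + (1/143)*975 = (-30997 + (3/8)*(-1/1440)*(-23 + 4145760)) + 75/11 = (-30997 + (3/8)*(-1/1440)*4145737) + 75/11 = (-30997 - 4145737/3840) + 75/11 = -123174217/3840 + 75/11 = -1354628387/42240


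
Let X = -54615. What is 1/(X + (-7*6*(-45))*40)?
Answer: 1/20985 ≈ 4.7653e-5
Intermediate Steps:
1/(X + (-7*6*(-45))*40) = 1/(-54615 + (-7*6*(-45))*40) = 1/(-54615 - 42*(-45)*40) = 1/(-54615 + 1890*40) = 1/(-54615 + 75600) = 1/20985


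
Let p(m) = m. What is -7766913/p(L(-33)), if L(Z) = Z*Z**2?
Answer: 235361/1089 ≈ 216.13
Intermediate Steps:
L(Z) = Z**3
-7766913/p(L(-33)) = -7766913/((-33)**3) = -7766913/(-35937) = -7766913*(-1/35937) = 235361/1089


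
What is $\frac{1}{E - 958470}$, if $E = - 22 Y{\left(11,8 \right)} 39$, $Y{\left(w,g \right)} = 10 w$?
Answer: $- \frac{1}{1052850} \approx -9.498 \cdot 10^{-7}$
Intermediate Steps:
$E = -94380$ ($E = - 22 \cdot 10 \cdot 11 \cdot 39 = \left(-22\right) 110 \cdot 39 = \left(-2420\right) 39 = -94380$)
$\frac{1}{E - 958470} = \frac{1}{-94380 - 958470} = \frac{1}{-1052850} = - \frac{1}{1052850}$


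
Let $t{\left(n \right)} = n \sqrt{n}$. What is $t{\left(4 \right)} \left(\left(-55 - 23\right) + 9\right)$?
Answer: $-552$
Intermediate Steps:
$t{\left(n \right)} = n^{\frac{3}{2}}$
$t{\left(4 \right)} \left(\left(-55 - 23\right) + 9\right) = 4^{\frac{3}{2}} \left(\left(-55 - 23\right) + 9\right) = 8 \left(-78 + 9\right) = 8 \left(-69\right) = -552$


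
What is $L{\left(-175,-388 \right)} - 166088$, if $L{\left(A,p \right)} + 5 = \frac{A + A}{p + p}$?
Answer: $- \frac{64443909}{388} \approx -1.6609 \cdot 10^{5}$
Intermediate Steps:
$L{\left(A,p \right)} = -5 + \frac{A}{p}$ ($L{\left(A,p \right)} = -5 + \frac{A + A}{p + p} = -5 + \frac{2 A}{2 p} = -5 + 2 A \frac{1}{2 p} = -5 + \frac{A}{p}$)
$L{\left(-175,-388 \right)} - 166088 = \left(-5 - \frac{175}{-388}\right) - 166088 = \left(-5 - - \frac{175}{388}\right) - 166088 = \left(-5 + \frac{175}{388}\right) - 166088 = - \frac{1765}{388} - 166088 = - \frac{64443909}{388}$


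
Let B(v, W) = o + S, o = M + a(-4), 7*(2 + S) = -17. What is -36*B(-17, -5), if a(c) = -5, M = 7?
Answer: 612/7 ≈ 87.429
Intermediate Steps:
S = -31/7 (S = -2 + (⅐)*(-17) = -2 - 17/7 = -31/7 ≈ -4.4286)
o = 2 (o = 7 - 5 = 2)
B(v, W) = -17/7 (B(v, W) = 2 - 31/7 = -17/7)
-36*B(-17, -5) = -36*(-17/7) = 612/7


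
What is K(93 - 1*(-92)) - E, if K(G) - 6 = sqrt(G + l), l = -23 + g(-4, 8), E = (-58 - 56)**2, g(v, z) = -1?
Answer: -12990 + sqrt(161) ≈ -12977.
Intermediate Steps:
E = 12996 (E = (-114)**2 = 12996)
l = -24 (l = -23 - 1 = -24)
K(G) = 6 + sqrt(-24 + G) (K(G) = 6 + sqrt(G - 24) = 6 + sqrt(-24 + G))
K(93 - 1*(-92)) - E = (6 + sqrt(-24 + (93 - 1*(-92)))) - 1*12996 = (6 + sqrt(-24 + (93 + 92))) - 12996 = (6 + sqrt(-24 + 185)) - 12996 = (6 + sqrt(161)) - 12996 = -12990 + sqrt(161)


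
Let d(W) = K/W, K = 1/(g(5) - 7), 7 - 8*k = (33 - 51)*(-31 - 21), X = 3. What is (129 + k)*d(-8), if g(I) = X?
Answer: 103/256 ≈ 0.40234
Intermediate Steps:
g(I) = 3
k = -929/8 (k = 7/8 - (33 - 51)*(-31 - 21)/8 = 7/8 - (-9)*(-52)/4 = 7/8 - 1/8*936 = 7/8 - 117 = -929/8 ≈ -116.13)
K = -1/4 (K = 1/(3 - 7) = 1/(-4) = -1/4 ≈ -0.25000)
d(W) = -1/(4*W)
(129 + k)*d(-8) = (129 - 929/8)*(-1/4/(-8)) = 103*(-1/4*(-1/8))/8 = (103/8)*(1/32) = 103/256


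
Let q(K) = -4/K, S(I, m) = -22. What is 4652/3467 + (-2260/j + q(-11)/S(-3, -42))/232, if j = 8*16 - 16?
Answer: 3419330825/2725117472 ≈ 1.2547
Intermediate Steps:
j = 112 (j = 128 - 16 = 112)
4652/3467 + (-2260/j + q(-11)/S(-3, -42))/232 = 4652/3467 + (-2260/112 - 4/(-11)/(-22))/232 = 4652*(1/3467) + (-2260*1/112 - 4*(-1/11)*(-1/22))*(1/232) = 4652/3467 + (-565/28 + (4/11)*(-1/22))*(1/232) = 4652/3467 + (-565/28 - 2/121)*(1/232) = 4652/3467 - 68421/3388*1/232 = 4652/3467 - 68421/786016 = 3419330825/2725117472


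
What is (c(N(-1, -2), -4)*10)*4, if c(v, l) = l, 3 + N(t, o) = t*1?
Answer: -160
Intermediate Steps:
N(t, o) = -3 + t (N(t, o) = -3 + t*1 = -3 + t)
(c(N(-1, -2), -4)*10)*4 = -4*10*4 = -40*4 = -160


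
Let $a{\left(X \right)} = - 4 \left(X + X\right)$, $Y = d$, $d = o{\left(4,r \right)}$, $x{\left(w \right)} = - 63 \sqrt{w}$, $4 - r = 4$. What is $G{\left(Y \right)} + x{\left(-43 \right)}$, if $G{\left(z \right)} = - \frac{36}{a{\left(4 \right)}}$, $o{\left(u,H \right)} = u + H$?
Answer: $\frac{9}{8} - 63 i \sqrt{43} \approx 1.125 - 413.12 i$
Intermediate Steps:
$r = 0$ ($r = 4 - 4 = 0$)
$o{\left(u,H \right)} = H + u$
$d = 4$ ($d = 0 + 4 = 4$)
$Y = 4$
$a{\left(X \right)} = - 8 X$ ($a{\left(X \right)} = - 4 \cdot 2 X = - 8 X$)
$G{\left(z \right)} = \frac{9}{8}$ ($G{\left(z \right)} = - \frac{36}{\left(-8\right) 4} = - \frac{36}{-32} = \left(-36\right) \left(- \frac{1}{32}\right) = \frac{9}{8}$)
$G{\left(Y \right)} + x{\left(-43 \right)} = \frac{9}{8} - 63 \sqrt{-43} = \frac{9}{8} - 63 i \sqrt{43}$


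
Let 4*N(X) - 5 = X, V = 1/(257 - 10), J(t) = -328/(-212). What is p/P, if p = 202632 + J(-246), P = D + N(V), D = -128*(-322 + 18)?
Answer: 2652675766/509413369 ≈ 5.2073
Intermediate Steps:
J(t) = 82/53 (J(t) = -328*(-1/212) = 82/53)
V = 1/247 ≈ 0.0040486
D = 38912 (D = -128*(-304) = 38912)
N(X) = 5/4 + X/4
P = 9611573/247 (P = 38912 + (5/4 + (¼)*(1/247)) = 38912 + (5/4 + 1/988) = 38912 + 309/247 = 9611573/247 ≈ 38913.)
p = 10739578/53 (p = 202632 + 82/53 = 10739578/53 ≈ 2.0263e+5)
p/P = 10739578/(53*(9611573/247)) = (10739578/53)*(247/9611573) = 2652675766/509413369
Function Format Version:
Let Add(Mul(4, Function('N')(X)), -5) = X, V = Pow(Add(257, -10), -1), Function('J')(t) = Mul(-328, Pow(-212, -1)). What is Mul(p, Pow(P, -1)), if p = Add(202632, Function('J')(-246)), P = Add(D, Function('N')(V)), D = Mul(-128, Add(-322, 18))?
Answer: Rational(2652675766, 509413369) ≈ 5.2073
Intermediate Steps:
Function('J')(t) = Rational(82, 53) (Function('J')(t) = Mul(-328, Rational(-1, 212)) = Rational(82, 53))
V = Rational(1, 247) (V = Pow(247, -1) = Rational(1, 247) ≈ 0.0040486)
D = 38912 (D = Mul(-128, -304) = 38912)
Function('N')(X) = Add(Rational(5, 4), Mul(Rational(1, 4), X))
P = Rational(9611573, 247) (P = Add(38912, Add(Rational(5, 4), Mul(Rational(1, 4), Rational(1, 247)))) = Add(38912, Add(Rational(5, 4), Rational(1, 988))) = Add(38912, Rational(309, 247)) = Rational(9611573, 247) ≈ 38913.)
p = Rational(10739578, 53) (p = Add(202632, Rational(82, 53)) = Rational(10739578, 53) ≈ 2.0263e+5)
Mul(p, Pow(P, -1)) = Mul(Rational(10739578, 53), Pow(Rational(9611573, 247), -1)) = Mul(Rational(10739578, 53), Rational(247, 9611573)) = Rational(2652675766, 509413369)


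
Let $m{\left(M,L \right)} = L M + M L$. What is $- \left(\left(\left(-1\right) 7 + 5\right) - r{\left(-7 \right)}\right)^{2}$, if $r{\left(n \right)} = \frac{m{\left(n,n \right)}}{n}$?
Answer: $-144$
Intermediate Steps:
$m{\left(M,L \right)} = 2 L M$ ($m{\left(M,L \right)} = L M + L M = 2 L M$)
$r{\left(n \right)} = 2 n$ ($r{\left(n \right)} = \frac{2 n n}{n} = \frac{2 n^{2}}{n} = 2 n$)
$- \left(\left(\left(-1\right) 7 + 5\right) - r{\left(-7 \right)}\right)^{2} = - \left(\left(\left(-1\right) 7 + 5\right) - 2 \left(-7\right)\right)^{2} = - \left(\left(-7 + 5\right) - -14\right)^{2} = - \left(-2 + 14\right)^{2} = - 12^{2} = \left(-1\right) 144 = -144$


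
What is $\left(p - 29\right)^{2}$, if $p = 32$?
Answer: $9$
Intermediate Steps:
$\left(p - 29\right)^{2} = \left(32 - 29\right)^{2} = 3^{2} = 9$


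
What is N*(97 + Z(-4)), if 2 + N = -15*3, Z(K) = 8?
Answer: -4935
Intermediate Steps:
N = -47 (N = -2 - 15*3 = -2 - 45 = -47)
N*(97 + Z(-4)) = -47*(97 + 8) = -47*105 = -4935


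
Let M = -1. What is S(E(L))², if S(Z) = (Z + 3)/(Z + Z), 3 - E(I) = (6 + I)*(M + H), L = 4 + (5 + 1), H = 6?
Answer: 1369/5929 ≈ 0.23090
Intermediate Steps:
L = 10 (L = 4 + 6 = 10)
E(I) = -27 - 5*I (E(I) = 3 - (6 + I)*(-1 + 6) = 3 - (6 + I)*5 = 3 - (30 + 5*I) = 3 + (-30 - 5*I) = -27 - 5*I)
S(Z) = (3 + Z)/(2*Z) (S(Z) = (3 + Z)/((2*Z)) = (3 + Z)*(1/(2*Z)) = (3 + Z)/(2*Z))
S(E(L))² = ((3 + (-27 - 5*10))/(2*(-27 - 5*10)))² = ((3 + (-27 - 50))/(2*(-27 - 50)))² = ((½)*(3 - 77)/(-77))² = ((½)*(-1/77)*(-74))² = (37/77)² = 1369/5929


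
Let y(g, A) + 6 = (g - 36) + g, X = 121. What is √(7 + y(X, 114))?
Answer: 3*√23 ≈ 14.387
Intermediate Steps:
y(g, A) = -42 + 2*g (y(g, A) = -6 + ((g - 36) + g) = -6 + ((-36 + g) + g) = -6 + (-36 + 2*g) = -42 + 2*g)
√(7 + y(X, 114)) = √(7 + (-42 + 2*121)) = √(7 + (-42 + 242)) = √(7 + 200) = √207 = 3*√23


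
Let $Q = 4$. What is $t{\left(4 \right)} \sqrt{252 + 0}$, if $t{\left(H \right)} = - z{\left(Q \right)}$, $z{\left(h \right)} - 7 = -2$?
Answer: $- 30 \sqrt{7} \approx -79.373$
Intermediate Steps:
$z{\left(h \right)} = 5$ ($z{\left(h \right)} = 7 - 2 = 5$)
$t{\left(H \right)} = -5$ ($t{\left(H \right)} = \left(-1\right) 5 = -5$)
$t{\left(4 \right)} \sqrt{252 + 0} = - 5 \sqrt{252 + 0} = - 5 \sqrt{252} = - 5 \cdot 6 \sqrt{7} = - 30 \sqrt{7}$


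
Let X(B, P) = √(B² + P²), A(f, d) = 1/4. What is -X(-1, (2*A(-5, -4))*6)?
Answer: -√10 ≈ -3.1623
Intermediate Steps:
A(f, d) = ¼
-X(-1, (2*A(-5, -4))*6) = -√((-1)² + ((2*(¼))*6)²) = -√(1 + ((½)*6)²) = -√(1 + 3²) = -√(1 + 9) = -√10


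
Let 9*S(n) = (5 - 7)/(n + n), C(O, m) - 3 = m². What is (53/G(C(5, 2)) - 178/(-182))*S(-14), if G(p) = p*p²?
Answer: 2525/280917 ≈ 0.0089884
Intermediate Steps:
C(O, m) = 3 + m²
G(p) = p³
S(n) = -1/(9*n) (S(n) = ((5 - 7)/(n + n))/9 = (-2*1/(2*n))/9 = (-1/n)/9 = -1/(9*n))
(53/G(C(5, 2)) - 178/(-182))*S(-14) = (53/((3 + 2²)³) - 178/(-182))*(-⅑/(-14)) = (53/((3 + 4)³) - 178*(-1/182))*(-⅑*(-1/14)) = (53/(7³) + 89/91)*(1/126) = (53/343 + 89/91)*(1/126) = (5050/4459)*(1/126) = 2525/280917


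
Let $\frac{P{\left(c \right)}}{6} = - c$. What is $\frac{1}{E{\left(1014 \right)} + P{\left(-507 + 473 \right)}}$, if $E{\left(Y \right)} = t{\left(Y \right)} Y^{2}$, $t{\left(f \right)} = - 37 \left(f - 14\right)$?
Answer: $- \frac{1}{38043251796} \approx -2.6286 \cdot 10^{-11}$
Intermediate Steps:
$t{\left(f \right)} = 518 - 37 f$ ($t{\left(f \right)} = - 37 \left(-14 + f\right) = 518 - 37 f$)
$P{\left(c \right)} = - 6 c$ ($P{\left(c \right)} = 6 \left(- c\right) = - 6 c$)
$E{\left(Y \right)} = Y^{2} \left(518 - 37 Y\right)$ ($E{\left(Y \right)} = \left(518 - 37 Y\right) Y^{2} = Y^{2} \left(518 - 37 Y\right)$)
$\frac{1}{E{\left(1014 \right)} + P{\left(-507 + 473 \right)}} = \frac{1}{37 \cdot 1014^{2} \left(14 - 1014\right) - 6 \left(-507 + 473\right)} = \frac{1}{37 \cdot 1028196 \left(14 - 1014\right) - -204} = \frac{1}{37 \cdot 1028196 \left(-1000\right) + 204} = \frac{1}{-38043252000 + 204} = \frac{1}{-38043251796} = - \frac{1}{38043251796}$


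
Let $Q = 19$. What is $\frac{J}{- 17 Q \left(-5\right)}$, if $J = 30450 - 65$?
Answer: $\frac{6077}{323} \approx 18.814$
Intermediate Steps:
$J = 30385$
$\frac{J}{- 17 Q \left(-5\right)} = \frac{30385}{\left(-17\right) 19 \left(-5\right)} = \frac{30385}{\left(-323\right) \left(-5\right)} = \frac{30385}{1615} = 30385 \cdot \frac{1}{1615} = \frac{6077}{323}$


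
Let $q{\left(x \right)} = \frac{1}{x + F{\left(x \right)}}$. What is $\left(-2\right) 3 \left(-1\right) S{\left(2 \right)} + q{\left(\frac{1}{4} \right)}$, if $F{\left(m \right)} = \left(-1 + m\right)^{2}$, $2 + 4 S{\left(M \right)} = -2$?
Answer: $- \frac{62}{13} \approx -4.7692$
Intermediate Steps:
$S{\left(M \right)} = -1$ ($S{\left(M \right)} = - \frac{1}{2} + \frac{1}{4} \left(-2\right) = - \frac{1}{2} - \frac{1}{2} = -1$)
$q{\left(x \right)} = \frac{1}{x + \left(-1 + x\right)^{2}}$
$\left(-2\right) 3 \left(-1\right) S{\left(2 \right)} + q{\left(\frac{1}{4} \right)} = \left(-2\right) 3 \left(-1\right) \left(-1\right) + \frac{1}{\frac{1}{4} + \left(-1 + \frac{1}{4}\right)^{2}} = \left(-6\right) \left(-1\right) \left(-1\right) + \frac{1}{\frac{1}{4} + \left(-1 + \frac{1}{4}\right)^{2}} = 6 \left(-1\right) + \frac{1}{\frac{1}{4} + \left(- \frac{3}{4}\right)^{2}} = -6 + \frac{1}{\frac{1}{4} + \frac{9}{16}} = -6 + \frac{1}{\frac{13}{16}} = -6 + \frac{16}{13} = - \frac{62}{13}$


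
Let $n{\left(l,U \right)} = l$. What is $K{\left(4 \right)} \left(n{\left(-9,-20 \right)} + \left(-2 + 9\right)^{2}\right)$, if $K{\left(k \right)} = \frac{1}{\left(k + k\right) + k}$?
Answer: $\frac{10}{3} \approx 3.3333$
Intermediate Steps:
$K{\left(k \right)} = \frac{1}{3 k}$ ($K{\left(k \right)} = \frac{1}{2 k + k} = \frac{1}{3 k}$)
$K{\left(4 \right)} \left(n{\left(-9,-20 \right)} + \left(-2 + 9\right)^{2}\right) = \frac{1}{3 \cdot 4} \left(-9 + \left(-2 + 9\right)^{2}\right) = \frac{1}{3} \cdot \frac{1}{4} \left(-9 + 7^{2}\right) = \frac{-9 + 49}{12} = \frac{1}{12} \cdot 40 = \frac{10}{3}$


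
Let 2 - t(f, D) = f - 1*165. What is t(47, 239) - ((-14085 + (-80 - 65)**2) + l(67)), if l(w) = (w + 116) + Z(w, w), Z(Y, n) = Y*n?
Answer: -11492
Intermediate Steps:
l(w) = 116 + w + w**2 (l(w) = (w + 116) + w*w = (116 + w) + w**2 = 116 + w + w**2)
t(f, D) = 167 - f (t(f, D) = 2 - (f - 1*165) = 2 - (f - 165) = 2 - (-165 + f) = 2 + (165 - f) = 167 - f)
t(47, 239) - ((-14085 + (-80 - 65)**2) + l(67)) = (167 - 1*47) - ((-14085 + (-80 - 65)**2) + (116 + 67 + 67**2)) = (167 - 47) - ((-14085 + (-145)**2) + (116 + 67 + 4489)) = 120 - ((-14085 + 21025) + 4672) = 120 - (6940 + 4672) = 120 - 1*11612 = 120 - 11612 = -11492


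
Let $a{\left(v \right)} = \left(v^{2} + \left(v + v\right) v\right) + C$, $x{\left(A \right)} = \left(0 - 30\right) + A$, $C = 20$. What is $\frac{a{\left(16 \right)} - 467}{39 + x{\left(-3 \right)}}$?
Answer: $\frac{107}{2} \approx 53.5$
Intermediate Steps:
$x{\left(A \right)} = -30 + A$ ($x{\left(A \right)} = \left(0 - 30\right) + A = -30 + A$)
$a{\left(v \right)} = 20 + 3 v^{2}$ ($a{\left(v \right)} = \left(v^{2} + \left(v + v\right) v\right) + 20 = \left(v^{2} + 2 v v\right) + 20 = \left(v^{2} + 2 v^{2}\right) + 20 = 3 v^{2} + 20 = 20 + 3 v^{2}$)
$\frac{a{\left(16 \right)} - 467}{39 + x{\left(-3 \right)}} = \frac{\left(20 + 3 \cdot 16^{2}\right) - 467}{39 - 33} = \frac{\left(20 + 3 \cdot 256\right) - 467}{39 - 33} = \frac{\left(20 + 768\right) - 467}{6} = \left(788 - 467\right) \frac{1}{6} = 321 \cdot \frac{1}{6} = \frac{107}{2}$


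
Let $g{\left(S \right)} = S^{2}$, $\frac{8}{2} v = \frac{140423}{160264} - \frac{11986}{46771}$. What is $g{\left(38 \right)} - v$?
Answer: $\frac{43290559974315}{29982830176} \approx 1443.8$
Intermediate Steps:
$v = \frac{4646799829}{29982830176}$ ($v = \frac{\frac{140423}{160264} - \frac{11986}{46771}}{4} = \frac{1}{4} \cdot \frac{4646799829}{7495707544} = \frac{4646799829}{29982830176} \approx 0.15498$)
$g{\left(38 \right)} - v = 38^{2} - \frac{4646799829}{29982830176} = 1444 - \frac{4646799829}{29982830176} = \frac{43290559974315}{29982830176}$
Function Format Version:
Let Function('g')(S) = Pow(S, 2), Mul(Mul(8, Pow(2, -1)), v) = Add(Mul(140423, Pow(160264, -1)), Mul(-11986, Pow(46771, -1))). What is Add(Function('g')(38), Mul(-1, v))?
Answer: Rational(43290559974315, 29982830176) ≈ 1443.8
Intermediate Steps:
v = Rational(4646799829, 29982830176) (v = Mul(Rational(1, 4), Add(Mul(140423, Pow(160264, -1)), Mul(-11986, Pow(46771, -1)))) = Mul(Rational(1, 4), Add(Mul(140423, Rational(1, 160264)), Mul(-11986, Rational(1, 46771)))) = Mul(Rational(1, 4), Add(Rational(140423, 160264), Rational(-11986, 46771))) = Mul(Rational(1, 4), Rational(4646799829, 7495707544)) = Rational(4646799829, 29982830176) ≈ 0.15498)
Add(Function('g')(38), Mul(-1, v)) = Add(Pow(38, 2), Mul(-1, Rational(4646799829, 29982830176))) = Add(1444, Rational(-4646799829, 29982830176)) = Rational(43290559974315, 29982830176)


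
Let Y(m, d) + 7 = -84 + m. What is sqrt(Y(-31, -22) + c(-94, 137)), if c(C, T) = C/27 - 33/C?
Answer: I*sqrt(89557842)/846 ≈ 11.186*I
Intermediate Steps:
Y(m, d) = -91 + m (Y(m, d) = -7 + (-84 + m) = -91 + m)
c(C, T) = -33/C + C/27 (c(C, T) = C*(1/27) - 33/C = C/27 - 33/C = -33/C + C/27)
sqrt(Y(-31, -22) + c(-94, 137)) = sqrt((-91 - 31) + (-33/(-94) + (1/27)*(-94))) = sqrt(-122 + (-33*(-1/94) - 94/27)) = sqrt(-122 + (33/94 - 94/27)) = sqrt(-122 - 7945/2538) = sqrt(-317581/2538) = I*sqrt(89557842)/846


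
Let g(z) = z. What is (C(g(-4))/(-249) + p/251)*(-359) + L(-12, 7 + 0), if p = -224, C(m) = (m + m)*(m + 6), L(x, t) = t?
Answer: 19019333/62499 ≈ 304.31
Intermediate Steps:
C(m) = 2*m*(6 + m) (C(m) = (2*m)*(6 + m) = 2*m*(6 + m))
(C(g(-4))/(-249) + p/251)*(-359) + L(-12, 7 + 0) = ((2*(-4)*(6 - 4))/(-249) - 224/251)*(-359) + (7 + 0) = ((2*(-4)*2)*(-1/249) - 224*1/251)*(-359) + 7 = (-16*(-1/249) - 224/251)*(-359) + 7 = (16/249 - 224/251)*(-359) + 7 = -51760/62499*(-359) + 7 = 18581840/62499 + 7 = 19019333/62499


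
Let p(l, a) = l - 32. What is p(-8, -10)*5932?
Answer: -237280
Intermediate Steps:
p(l, a) = -32 + l
p(-8, -10)*5932 = (-32 - 8)*5932 = -40*5932 = -237280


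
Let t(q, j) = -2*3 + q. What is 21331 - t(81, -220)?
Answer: 21256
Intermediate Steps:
t(q, j) = -6 + q
21331 - t(81, -220) = 21331 - (-6 + 81) = 21331 - 1*75 = 21331 - 75 = 21256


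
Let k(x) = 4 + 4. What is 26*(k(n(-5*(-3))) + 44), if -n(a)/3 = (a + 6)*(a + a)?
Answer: 1352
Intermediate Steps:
n(a) = -6*a*(6 + a) (n(a) = -3*(a + 6)*(a + a) = -3*(6 + a)*2*a = -6*a*(6 + a))
k(x) = 8
26*(k(n(-5*(-3))) + 44) = 26*(8 + 44) = 26*52 = 1352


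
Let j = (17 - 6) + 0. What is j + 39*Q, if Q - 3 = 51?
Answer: 2117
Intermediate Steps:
Q = 54 (Q = 3 + 51 = 54)
j = 11 (j = 11 + 0 = 11)
j + 39*Q = 11 + 39*54 = 11 + 2106 = 2117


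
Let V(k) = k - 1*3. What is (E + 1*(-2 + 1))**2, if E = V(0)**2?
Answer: 64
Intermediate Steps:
V(k) = -3 + k (V(k) = k - 3 = -3 + k)
E = 9 (E = (-3 + 0)**2 = (-3)**2 = 9)
(E + 1*(-2 + 1))**2 = (9 + 1*(-2 + 1))**2 = (9 + 1*(-1))**2 = (9 - 1)**2 = 8**2 = 64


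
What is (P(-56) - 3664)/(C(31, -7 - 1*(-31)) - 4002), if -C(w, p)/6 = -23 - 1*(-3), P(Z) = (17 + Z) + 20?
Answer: 3683/3882 ≈ 0.94874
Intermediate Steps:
P(Z) = 37 + Z
C(w, p) = 120 (C(w, p) = -6*(-23 - 1*(-3)) = -6*(-23 + 3) = -6*(-20) = 120)
(P(-56) - 3664)/(C(31, -7 - 1*(-31)) - 4002) = ((37 - 56) - 3664)/(120 - 4002) = (-19 - 3664)/(-3882) = -3683*(-1/3882) = 3683/3882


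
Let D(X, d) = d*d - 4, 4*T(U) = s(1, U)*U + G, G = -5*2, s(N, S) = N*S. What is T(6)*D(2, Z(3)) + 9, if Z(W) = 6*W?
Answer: 2089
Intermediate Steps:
G = -10
T(U) = -5/2 + U²/4 (T(U) = ((1*U)*U - 10)/4 = (U*U - 10)/4 = (U² - 10)/4 = (-10 + U²)/4 = -5/2 + U²/4)
D(X, d) = -4 + d² (D(X, d) = d² - 4 = -4 + d²)
T(6)*D(2, Z(3)) + 9 = (-5/2 + (¼)*6²)*(-4 + (6*3)²) + 9 = (-5/2 + (¼)*36)*(-4 + 18²) + 9 = (-5/2 + 9)*(-4 + 324) + 9 = (13/2)*320 + 9 = 2080 + 9 = 2089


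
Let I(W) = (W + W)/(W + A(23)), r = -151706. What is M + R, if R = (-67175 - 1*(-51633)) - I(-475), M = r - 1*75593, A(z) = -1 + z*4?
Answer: -46625947/192 ≈ -2.4284e+5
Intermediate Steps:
A(z) = -1 + 4*z
I(W) = 2*W/(91 + W) (I(W) = (W + W)/(W + (-1 + 4*23)) = (2*W)/(W + (-1 + 92)) = (2*W)/(W + 91) = (2*W)/(91 + W) = 2*W/(91 + W))
M = -227299 (M = -151706 - 1*75593 = -151706 - 75593 = -227299)
R = -2984539/192 (R = (-67175 - 1*(-51633)) - 2*(-475)/(91 - 475) = (-67175 + 51633) - 2*(-475)/(-384) = -15542 - 2*(-475)*(-1)/384 = -15542 - 1*475/192 = -15542 - 475/192 = -2984539/192 ≈ -15544.)
M + R = -227299 - 2984539/192 = -46625947/192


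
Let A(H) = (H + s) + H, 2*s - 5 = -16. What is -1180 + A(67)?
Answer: -2103/2 ≈ -1051.5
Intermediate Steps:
s = -11/2 (s = 5/2 + (½)*(-16) = 5/2 - 8 = -11/2 ≈ -5.5000)
A(H) = -11/2 + 2*H (A(H) = (H - 11/2) + H = (-11/2 + H) + H = -11/2 + 2*H)
-1180 + A(67) = -1180 + (-11/2 + 2*67) = -1180 + (-11/2 + 134) = -1180 + 257/2 = -2103/2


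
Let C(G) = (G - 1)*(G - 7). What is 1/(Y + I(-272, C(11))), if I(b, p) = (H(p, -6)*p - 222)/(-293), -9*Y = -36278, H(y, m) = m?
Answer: 2637/10633612 ≈ 0.00024799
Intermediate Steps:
C(G) = (-1 + G)*(-7 + G)
Y = 36278/9 (Y = -⅑*(-36278) = 36278/9 ≈ 4030.9)
I(b, p) = 222/293 + 6*p/293 (I(b, p) = (-6*p - 222)/(-293) = (-222 - 6*p)*(-1/293) = 222/293 + 6*p/293)
1/(Y + I(-272, C(11))) = 1/(36278/9 + (222/293 + 6*(7 + 11² - 8*11)/293)) = 1/(36278/9 + (222/293 + 6*(7 + 121 - 88)/293)) = 1/(36278/9 + (222/293 + (6/293)*40)) = 1/(36278/9 + (222/293 + 240/293)) = 1/(36278/9 + 462/293) = 1/(10633612/2637) = 2637/10633612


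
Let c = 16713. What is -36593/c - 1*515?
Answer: -8643788/16713 ≈ -517.19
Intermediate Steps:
-36593/c - 1*515 = -36593/16713 - 1*515 = -36593*1/16713 - 515 = -36593/16713 - 515 = -8643788/16713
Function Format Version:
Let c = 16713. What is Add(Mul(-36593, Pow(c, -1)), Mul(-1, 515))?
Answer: Rational(-8643788, 16713) ≈ -517.19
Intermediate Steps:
Add(Mul(-36593, Pow(c, -1)), Mul(-1, 515)) = Add(Mul(-36593, Pow(16713, -1)), Mul(-1, 515)) = Add(Mul(-36593, Rational(1, 16713)), -515) = Add(Rational(-36593, 16713), -515) = Rational(-8643788, 16713)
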